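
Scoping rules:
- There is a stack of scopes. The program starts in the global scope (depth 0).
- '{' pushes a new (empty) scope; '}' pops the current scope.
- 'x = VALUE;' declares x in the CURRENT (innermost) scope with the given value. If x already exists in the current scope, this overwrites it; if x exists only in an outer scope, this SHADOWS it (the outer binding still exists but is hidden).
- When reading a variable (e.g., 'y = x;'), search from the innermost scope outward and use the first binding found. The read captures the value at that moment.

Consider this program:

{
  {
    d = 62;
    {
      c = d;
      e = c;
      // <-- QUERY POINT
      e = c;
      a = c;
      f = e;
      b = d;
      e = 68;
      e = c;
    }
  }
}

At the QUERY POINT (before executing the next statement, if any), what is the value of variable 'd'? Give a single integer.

Step 1: enter scope (depth=1)
Step 2: enter scope (depth=2)
Step 3: declare d=62 at depth 2
Step 4: enter scope (depth=3)
Step 5: declare c=(read d)=62 at depth 3
Step 6: declare e=(read c)=62 at depth 3
Visible at query point: c=62 d=62 e=62

Answer: 62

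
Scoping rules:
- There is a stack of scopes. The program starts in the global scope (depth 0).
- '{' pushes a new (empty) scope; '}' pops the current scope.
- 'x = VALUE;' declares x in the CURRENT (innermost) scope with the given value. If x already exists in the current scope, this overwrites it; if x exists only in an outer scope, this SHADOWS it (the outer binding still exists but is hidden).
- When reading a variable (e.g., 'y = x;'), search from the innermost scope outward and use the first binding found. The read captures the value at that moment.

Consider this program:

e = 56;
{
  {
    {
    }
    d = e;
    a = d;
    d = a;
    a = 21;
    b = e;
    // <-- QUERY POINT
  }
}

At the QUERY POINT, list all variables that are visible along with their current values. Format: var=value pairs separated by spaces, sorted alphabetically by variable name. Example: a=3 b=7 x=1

Answer: a=21 b=56 d=56 e=56

Derivation:
Step 1: declare e=56 at depth 0
Step 2: enter scope (depth=1)
Step 3: enter scope (depth=2)
Step 4: enter scope (depth=3)
Step 5: exit scope (depth=2)
Step 6: declare d=(read e)=56 at depth 2
Step 7: declare a=(read d)=56 at depth 2
Step 8: declare d=(read a)=56 at depth 2
Step 9: declare a=21 at depth 2
Step 10: declare b=(read e)=56 at depth 2
Visible at query point: a=21 b=56 d=56 e=56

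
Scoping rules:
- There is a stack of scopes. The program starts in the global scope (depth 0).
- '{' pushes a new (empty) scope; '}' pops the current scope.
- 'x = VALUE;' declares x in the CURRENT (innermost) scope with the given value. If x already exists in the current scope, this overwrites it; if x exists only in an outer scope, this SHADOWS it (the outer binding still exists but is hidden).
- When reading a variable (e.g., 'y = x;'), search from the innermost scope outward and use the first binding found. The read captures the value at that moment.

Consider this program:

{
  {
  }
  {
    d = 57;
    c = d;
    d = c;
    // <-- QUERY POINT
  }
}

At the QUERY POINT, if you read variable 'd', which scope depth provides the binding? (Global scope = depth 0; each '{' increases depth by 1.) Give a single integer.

Step 1: enter scope (depth=1)
Step 2: enter scope (depth=2)
Step 3: exit scope (depth=1)
Step 4: enter scope (depth=2)
Step 5: declare d=57 at depth 2
Step 6: declare c=(read d)=57 at depth 2
Step 7: declare d=(read c)=57 at depth 2
Visible at query point: c=57 d=57

Answer: 2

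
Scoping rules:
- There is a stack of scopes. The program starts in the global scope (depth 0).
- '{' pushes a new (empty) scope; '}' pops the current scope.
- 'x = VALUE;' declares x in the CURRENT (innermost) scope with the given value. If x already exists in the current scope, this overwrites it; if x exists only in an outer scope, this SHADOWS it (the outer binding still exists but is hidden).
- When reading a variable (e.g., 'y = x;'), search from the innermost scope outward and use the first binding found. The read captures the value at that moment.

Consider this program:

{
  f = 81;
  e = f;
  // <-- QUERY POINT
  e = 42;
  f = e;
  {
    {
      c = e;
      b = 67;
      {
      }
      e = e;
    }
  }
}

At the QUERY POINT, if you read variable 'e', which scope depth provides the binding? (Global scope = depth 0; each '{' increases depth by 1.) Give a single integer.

Step 1: enter scope (depth=1)
Step 2: declare f=81 at depth 1
Step 3: declare e=(read f)=81 at depth 1
Visible at query point: e=81 f=81

Answer: 1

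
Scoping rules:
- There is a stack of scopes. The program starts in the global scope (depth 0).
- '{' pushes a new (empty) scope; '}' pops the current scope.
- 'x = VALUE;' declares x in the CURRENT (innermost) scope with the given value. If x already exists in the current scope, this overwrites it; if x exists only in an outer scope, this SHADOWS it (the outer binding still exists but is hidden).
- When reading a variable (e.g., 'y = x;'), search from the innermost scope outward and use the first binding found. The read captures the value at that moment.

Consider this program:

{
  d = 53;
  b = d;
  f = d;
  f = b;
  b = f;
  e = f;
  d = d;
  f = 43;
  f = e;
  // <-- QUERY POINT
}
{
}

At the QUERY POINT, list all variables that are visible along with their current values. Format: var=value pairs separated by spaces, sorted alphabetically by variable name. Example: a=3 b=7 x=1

Answer: b=53 d=53 e=53 f=53

Derivation:
Step 1: enter scope (depth=1)
Step 2: declare d=53 at depth 1
Step 3: declare b=(read d)=53 at depth 1
Step 4: declare f=(read d)=53 at depth 1
Step 5: declare f=(read b)=53 at depth 1
Step 6: declare b=(read f)=53 at depth 1
Step 7: declare e=(read f)=53 at depth 1
Step 8: declare d=(read d)=53 at depth 1
Step 9: declare f=43 at depth 1
Step 10: declare f=(read e)=53 at depth 1
Visible at query point: b=53 d=53 e=53 f=53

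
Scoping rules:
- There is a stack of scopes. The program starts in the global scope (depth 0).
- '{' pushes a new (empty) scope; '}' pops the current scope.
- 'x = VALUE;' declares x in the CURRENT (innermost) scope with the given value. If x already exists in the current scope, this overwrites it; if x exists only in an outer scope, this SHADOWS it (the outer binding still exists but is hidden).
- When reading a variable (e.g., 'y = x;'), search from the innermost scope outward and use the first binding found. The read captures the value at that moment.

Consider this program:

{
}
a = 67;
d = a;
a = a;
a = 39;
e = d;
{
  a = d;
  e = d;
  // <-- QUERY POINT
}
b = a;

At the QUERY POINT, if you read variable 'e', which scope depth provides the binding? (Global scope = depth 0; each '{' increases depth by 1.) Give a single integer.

Step 1: enter scope (depth=1)
Step 2: exit scope (depth=0)
Step 3: declare a=67 at depth 0
Step 4: declare d=(read a)=67 at depth 0
Step 5: declare a=(read a)=67 at depth 0
Step 6: declare a=39 at depth 0
Step 7: declare e=(read d)=67 at depth 0
Step 8: enter scope (depth=1)
Step 9: declare a=(read d)=67 at depth 1
Step 10: declare e=(read d)=67 at depth 1
Visible at query point: a=67 d=67 e=67

Answer: 1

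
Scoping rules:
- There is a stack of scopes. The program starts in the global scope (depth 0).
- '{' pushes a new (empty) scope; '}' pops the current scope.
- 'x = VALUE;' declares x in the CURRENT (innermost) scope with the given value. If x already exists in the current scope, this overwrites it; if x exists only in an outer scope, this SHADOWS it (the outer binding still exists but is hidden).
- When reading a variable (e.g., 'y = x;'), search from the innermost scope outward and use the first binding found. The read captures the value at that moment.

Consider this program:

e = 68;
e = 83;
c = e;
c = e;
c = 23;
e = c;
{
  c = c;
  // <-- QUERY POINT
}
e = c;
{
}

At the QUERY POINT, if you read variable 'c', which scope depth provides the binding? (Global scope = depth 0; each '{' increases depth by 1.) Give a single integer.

Answer: 1

Derivation:
Step 1: declare e=68 at depth 0
Step 2: declare e=83 at depth 0
Step 3: declare c=(read e)=83 at depth 0
Step 4: declare c=(read e)=83 at depth 0
Step 5: declare c=23 at depth 0
Step 6: declare e=(read c)=23 at depth 0
Step 7: enter scope (depth=1)
Step 8: declare c=(read c)=23 at depth 1
Visible at query point: c=23 e=23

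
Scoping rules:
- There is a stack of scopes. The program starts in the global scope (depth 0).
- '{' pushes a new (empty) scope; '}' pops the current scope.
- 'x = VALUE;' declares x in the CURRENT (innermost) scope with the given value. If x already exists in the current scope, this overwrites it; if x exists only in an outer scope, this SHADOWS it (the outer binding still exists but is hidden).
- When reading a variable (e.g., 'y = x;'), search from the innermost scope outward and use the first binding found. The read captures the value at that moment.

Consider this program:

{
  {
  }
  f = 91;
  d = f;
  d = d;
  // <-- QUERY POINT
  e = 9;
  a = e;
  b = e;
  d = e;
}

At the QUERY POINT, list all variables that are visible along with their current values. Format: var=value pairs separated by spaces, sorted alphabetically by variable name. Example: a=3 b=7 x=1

Step 1: enter scope (depth=1)
Step 2: enter scope (depth=2)
Step 3: exit scope (depth=1)
Step 4: declare f=91 at depth 1
Step 5: declare d=(read f)=91 at depth 1
Step 6: declare d=(read d)=91 at depth 1
Visible at query point: d=91 f=91

Answer: d=91 f=91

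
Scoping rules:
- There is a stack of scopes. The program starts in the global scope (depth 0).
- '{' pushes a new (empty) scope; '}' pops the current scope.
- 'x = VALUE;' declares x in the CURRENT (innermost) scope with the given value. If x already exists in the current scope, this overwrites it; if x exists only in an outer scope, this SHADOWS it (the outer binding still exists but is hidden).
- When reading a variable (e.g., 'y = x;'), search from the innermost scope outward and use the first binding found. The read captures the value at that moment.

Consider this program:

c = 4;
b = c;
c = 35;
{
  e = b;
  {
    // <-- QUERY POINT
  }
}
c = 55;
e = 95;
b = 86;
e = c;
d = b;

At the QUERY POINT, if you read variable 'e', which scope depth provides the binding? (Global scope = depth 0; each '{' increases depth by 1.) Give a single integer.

Answer: 1

Derivation:
Step 1: declare c=4 at depth 0
Step 2: declare b=(read c)=4 at depth 0
Step 3: declare c=35 at depth 0
Step 4: enter scope (depth=1)
Step 5: declare e=(read b)=4 at depth 1
Step 6: enter scope (depth=2)
Visible at query point: b=4 c=35 e=4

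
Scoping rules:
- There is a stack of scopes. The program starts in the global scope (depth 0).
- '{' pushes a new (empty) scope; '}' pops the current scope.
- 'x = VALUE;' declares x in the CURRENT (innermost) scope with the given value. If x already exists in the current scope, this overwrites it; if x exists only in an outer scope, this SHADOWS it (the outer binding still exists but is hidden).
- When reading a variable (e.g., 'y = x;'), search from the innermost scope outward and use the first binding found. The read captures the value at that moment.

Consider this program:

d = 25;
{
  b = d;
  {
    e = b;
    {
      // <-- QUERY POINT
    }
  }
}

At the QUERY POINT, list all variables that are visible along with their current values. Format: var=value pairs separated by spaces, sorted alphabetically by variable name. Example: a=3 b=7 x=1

Answer: b=25 d=25 e=25

Derivation:
Step 1: declare d=25 at depth 0
Step 2: enter scope (depth=1)
Step 3: declare b=(read d)=25 at depth 1
Step 4: enter scope (depth=2)
Step 5: declare e=(read b)=25 at depth 2
Step 6: enter scope (depth=3)
Visible at query point: b=25 d=25 e=25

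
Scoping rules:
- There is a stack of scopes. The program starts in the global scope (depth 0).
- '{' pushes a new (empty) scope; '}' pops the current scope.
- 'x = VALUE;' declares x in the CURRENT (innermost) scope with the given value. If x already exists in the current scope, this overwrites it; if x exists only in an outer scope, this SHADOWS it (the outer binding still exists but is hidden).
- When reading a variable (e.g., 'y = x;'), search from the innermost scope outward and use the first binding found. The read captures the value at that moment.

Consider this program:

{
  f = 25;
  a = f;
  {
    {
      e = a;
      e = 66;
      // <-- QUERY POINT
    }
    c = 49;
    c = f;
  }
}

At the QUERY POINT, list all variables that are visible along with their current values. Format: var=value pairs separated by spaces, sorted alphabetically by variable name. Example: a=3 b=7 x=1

Answer: a=25 e=66 f=25

Derivation:
Step 1: enter scope (depth=1)
Step 2: declare f=25 at depth 1
Step 3: declare a=(read f)=25 at depth 1
Step 4: enter scope (depth=2)
Step 5: enter scope (depth=3)
Step 6: declare e=(read a)=25 at depth 3
Step 7: declare e=66 at depth 3
Visible at query point: a=25 e=66 f=25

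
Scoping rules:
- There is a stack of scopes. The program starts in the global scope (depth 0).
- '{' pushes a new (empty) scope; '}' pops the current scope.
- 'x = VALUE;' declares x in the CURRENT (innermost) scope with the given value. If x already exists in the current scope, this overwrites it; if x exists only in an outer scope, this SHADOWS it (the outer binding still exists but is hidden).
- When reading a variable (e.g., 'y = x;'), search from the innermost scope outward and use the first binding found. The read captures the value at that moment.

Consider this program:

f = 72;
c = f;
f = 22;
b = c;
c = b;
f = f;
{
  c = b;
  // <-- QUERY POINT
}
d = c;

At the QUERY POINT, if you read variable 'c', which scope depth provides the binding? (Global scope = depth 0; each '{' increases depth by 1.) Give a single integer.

Step 1: declare f=72 at depth 0
Step 2: declare c=(read f)=72 at depth 0
Step 3: declare f=22 at depth 0
Step 4: declare b=(read c)=72 at depth 0
Step 5: declare c=(read b)=72 at depth 0
Step 6: declare f=(read f)=22 at depth 0
Step 7: enter scope (depth=1)
Step 8: declare c=(read b)=72 at depth 1
Visible at query point: b=72 c=72 f=22

Answer: 1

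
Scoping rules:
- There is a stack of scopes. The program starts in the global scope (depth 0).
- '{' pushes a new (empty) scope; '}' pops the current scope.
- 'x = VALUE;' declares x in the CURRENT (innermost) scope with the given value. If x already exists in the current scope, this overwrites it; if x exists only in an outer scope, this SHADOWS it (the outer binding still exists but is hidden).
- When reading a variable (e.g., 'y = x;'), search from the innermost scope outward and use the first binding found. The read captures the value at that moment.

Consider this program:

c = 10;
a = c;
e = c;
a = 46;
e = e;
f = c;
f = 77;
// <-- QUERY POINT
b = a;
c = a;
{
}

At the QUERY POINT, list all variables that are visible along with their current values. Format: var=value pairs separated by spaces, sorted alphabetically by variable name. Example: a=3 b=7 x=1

Step 1: declare c=10 at depth 0
Step 2: declare a=(read c)=10 at depth 0
Step 3: declare e=(read c)=10 at depth 0
Step 4: declare a=46 at depth 0
Step 5: declare e=(read e)=10 at depth 0
Step 6: declare f=(read c)=10 at depth 0
Step 7: declare f=77 at depth 0
Visible at query point: a=46 c=10 e=10 f=77

Answer: a=46 c=10 e=10 f=77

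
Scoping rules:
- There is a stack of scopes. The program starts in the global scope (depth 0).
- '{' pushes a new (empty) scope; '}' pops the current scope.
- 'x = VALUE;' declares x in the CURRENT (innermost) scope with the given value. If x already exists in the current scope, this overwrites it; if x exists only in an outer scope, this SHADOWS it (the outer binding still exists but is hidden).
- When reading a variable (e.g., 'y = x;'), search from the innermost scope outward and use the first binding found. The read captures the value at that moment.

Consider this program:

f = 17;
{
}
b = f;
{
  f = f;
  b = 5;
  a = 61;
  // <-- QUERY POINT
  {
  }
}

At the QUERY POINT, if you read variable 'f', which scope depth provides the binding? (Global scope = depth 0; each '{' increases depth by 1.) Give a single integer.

Step 1: declare f=17 at depth 0
Step 2: enter scope (depth=1)
Step 3: exit scope (depth=0)
Step 4: declare b=(read f)=17 at depth 0
Step 5: enter scope (depth=1)
Step 6: declare f=(read f)=17 at depth 1
Step 7: declare b=5 at depth 1
Step 8: declare a=61 at depth 1
Visible at query point: a=61 b=5 f=17

Answer: 1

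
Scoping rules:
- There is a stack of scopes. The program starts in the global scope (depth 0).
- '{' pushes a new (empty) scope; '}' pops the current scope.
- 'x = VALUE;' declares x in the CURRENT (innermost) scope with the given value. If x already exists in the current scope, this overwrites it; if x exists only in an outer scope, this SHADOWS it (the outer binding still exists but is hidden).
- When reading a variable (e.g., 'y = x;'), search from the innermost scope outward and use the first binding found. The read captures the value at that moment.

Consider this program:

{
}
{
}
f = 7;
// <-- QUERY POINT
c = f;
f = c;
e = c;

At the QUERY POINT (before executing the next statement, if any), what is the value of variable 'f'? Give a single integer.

Step 1: enter scope (depth=1)
Step 2: exit scope (depth=0)
Step 3: enter scope (depth=1)
Step 4: exit scope (depth=0)
Step 5: declare f=7 at depth 0
Visible at query point: f=7

Answer: 7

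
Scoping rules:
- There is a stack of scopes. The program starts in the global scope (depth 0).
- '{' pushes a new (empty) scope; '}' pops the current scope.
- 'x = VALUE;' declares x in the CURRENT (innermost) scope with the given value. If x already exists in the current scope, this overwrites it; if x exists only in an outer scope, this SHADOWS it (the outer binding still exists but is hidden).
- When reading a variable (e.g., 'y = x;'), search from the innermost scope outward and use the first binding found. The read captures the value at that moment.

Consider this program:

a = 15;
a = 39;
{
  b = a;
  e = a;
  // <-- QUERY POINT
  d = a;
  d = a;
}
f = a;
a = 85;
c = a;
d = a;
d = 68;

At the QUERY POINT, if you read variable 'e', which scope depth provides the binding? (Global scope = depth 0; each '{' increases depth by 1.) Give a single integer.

Step 1: declare a=15 at depth 0
Step 2: declare a=39 at depth 0
Step 3: enter scope (depth=1)
Step 4: declare b=(read a)=39 at depth 1
Step 5: declare e=(read a)=39 at depth 1
Visible at query point: a=39 b=39 e=39

Answer: 1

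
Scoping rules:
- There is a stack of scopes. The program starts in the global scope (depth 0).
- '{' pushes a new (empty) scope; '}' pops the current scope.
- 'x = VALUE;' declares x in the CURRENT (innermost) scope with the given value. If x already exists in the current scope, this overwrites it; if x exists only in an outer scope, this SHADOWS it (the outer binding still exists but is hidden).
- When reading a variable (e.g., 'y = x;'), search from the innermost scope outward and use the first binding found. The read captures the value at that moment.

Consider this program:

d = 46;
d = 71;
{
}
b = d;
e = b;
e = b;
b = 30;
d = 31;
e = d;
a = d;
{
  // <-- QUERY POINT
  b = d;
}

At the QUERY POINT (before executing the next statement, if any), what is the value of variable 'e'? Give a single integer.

Step 1: declare d=46 at depth 0
Step 2: declare d=71 at depth 0
Step 3: enter scope (depth=1)
Step 4: exit scope (depth=0)
Step 5: declare b=(read d)=71 at depth 0
Step 6: declare e=(read b)=71 at depth 0
Step 7: declare e=(read b)=71 at depth 0
Step 8: declare b=30 at depth 0
Step 9: declare d=31 at depth 0
Step 10: declare e=(read d)=31 at depth 0
Step 11: declare a=(read d)=31 at depth 0
Step 12: enter scope (depth=1)
Visible at query point: a=31 b=30 d=31 e=31

Answer: 31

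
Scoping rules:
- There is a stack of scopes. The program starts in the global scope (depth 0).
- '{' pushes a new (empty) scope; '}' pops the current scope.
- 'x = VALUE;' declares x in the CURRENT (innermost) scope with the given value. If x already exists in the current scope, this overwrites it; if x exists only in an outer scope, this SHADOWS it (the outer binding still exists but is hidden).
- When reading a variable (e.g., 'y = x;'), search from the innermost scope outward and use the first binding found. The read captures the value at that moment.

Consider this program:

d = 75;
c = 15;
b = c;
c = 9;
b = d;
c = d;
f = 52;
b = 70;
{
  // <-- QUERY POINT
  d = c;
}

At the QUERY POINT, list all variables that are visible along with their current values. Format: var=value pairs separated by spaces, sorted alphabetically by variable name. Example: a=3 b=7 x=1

Answer: b=70 c=75 d=75 f=52

Derivation:
Step 1: declare d=75 at depth 0
Step 2: declare c=15 at depth 0
Step 3: declare b=(read c)=15 at depth 0
Step 4: declare c=9 at depth 0
Step 5: declare b=(read d)=75 at depth 0
Step 6: declare c=(read d)=75 at depth 0
Step 7: declare f=52 at depth 0
Step 8: declare b=70 at depth 0
Step 9: enter scope (depth=1)
Visible at query point: b=70 c=75 d=75 f=52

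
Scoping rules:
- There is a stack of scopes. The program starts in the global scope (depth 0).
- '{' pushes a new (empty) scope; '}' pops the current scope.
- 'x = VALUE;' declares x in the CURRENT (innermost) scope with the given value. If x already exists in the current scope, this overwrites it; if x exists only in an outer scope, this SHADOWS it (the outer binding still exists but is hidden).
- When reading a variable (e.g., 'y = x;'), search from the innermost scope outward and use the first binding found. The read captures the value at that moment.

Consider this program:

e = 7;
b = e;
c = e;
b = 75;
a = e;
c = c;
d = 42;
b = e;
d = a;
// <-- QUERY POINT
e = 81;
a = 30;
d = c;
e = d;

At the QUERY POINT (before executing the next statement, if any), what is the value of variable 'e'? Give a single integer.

Step 1: declare e=7 at depth 0
Step 2: declare b=(read e)=7 at depth 0
Step 3: declare c=(read e)=7 at depth 0
Step 4: declare b=75 at depth 0
Step 5: declare a=(read e)=7 at depth 0
Step 6: declare c=(read c)=7 at depth 0
Step 7: declare d=42 at depth 0
Step 8: declare b=(read e)=7 at depth 0
Step 9: declare d=(read a)=7 at depth 0
Visible at query point: a=7 b=7 c=7 d=7 e=7

Answer: 7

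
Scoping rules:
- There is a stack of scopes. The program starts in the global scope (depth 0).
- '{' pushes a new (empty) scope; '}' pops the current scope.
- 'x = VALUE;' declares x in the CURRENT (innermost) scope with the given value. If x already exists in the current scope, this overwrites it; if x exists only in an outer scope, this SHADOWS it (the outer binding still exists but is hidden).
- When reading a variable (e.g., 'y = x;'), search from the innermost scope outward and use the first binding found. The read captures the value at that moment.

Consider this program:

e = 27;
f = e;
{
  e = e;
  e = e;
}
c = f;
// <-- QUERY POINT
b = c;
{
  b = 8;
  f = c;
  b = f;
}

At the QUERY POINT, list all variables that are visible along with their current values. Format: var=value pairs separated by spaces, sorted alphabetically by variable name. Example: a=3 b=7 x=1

Step 1: declare e=27 at depth 0
Step 2: declare f=(read e)=27 at depth 0
Step 3: enter scope (depth=1)
Step 4: declare e=(read e)=27 at depth 1
Step 5: declare e=(read e)=27 at depth 1
Step 6: exit scope (depth=0)
Step 7: declare c=(read f)=27 at depth 0
Visible at query point: c=27 e=27 f=27

Answer: c=27 e=27 f=27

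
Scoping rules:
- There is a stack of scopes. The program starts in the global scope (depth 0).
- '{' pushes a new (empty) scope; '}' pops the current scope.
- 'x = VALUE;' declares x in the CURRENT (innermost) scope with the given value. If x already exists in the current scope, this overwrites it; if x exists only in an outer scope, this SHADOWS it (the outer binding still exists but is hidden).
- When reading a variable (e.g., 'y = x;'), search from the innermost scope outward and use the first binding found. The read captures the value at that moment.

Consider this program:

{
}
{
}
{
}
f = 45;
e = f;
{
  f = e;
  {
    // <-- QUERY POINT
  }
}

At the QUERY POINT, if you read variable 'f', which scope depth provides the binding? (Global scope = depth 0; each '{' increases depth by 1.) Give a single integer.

Answer: 1

Derivation:
Step 1: enter scope (depth=1)
Step 2: exit scope (depth=0)
Step 3: enter scope (depth=1)
Step 4: exit scope (depth=0)
Step 5: enter scope (depth=1)
Step 6: exit scope (depth=0)
Step 7: declare f=45 at depth 0
Step 8: declare e=(read f)=45 at depth 0
Step 9: enter scope (depth=1)
Step 10: declare f=(read e)=45 at depth 1
Step 11: enter scope (depth=2)
Visible at query point: e=45 f=45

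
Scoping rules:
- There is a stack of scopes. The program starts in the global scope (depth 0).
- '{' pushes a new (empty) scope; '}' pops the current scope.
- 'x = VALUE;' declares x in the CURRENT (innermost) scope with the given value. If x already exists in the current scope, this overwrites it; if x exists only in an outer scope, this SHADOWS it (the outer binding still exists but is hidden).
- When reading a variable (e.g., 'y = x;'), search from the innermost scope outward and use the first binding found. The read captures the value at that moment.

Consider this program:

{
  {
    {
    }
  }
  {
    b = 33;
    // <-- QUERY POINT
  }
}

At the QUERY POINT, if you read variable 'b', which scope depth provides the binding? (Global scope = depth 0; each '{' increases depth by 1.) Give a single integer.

Answer: 2

Derivation:
Step 1: enter scope (depth=1)
Step 2: enter scope (depth=2)
Step 3: enter scope (depth=3)
Step 4: exit scope (depth=2)
Step 5: exit scope (depth=1)
Step 6: enter scope (depth=2)
Step 7: declare b=33 at depth 2
Visible at query point: b=33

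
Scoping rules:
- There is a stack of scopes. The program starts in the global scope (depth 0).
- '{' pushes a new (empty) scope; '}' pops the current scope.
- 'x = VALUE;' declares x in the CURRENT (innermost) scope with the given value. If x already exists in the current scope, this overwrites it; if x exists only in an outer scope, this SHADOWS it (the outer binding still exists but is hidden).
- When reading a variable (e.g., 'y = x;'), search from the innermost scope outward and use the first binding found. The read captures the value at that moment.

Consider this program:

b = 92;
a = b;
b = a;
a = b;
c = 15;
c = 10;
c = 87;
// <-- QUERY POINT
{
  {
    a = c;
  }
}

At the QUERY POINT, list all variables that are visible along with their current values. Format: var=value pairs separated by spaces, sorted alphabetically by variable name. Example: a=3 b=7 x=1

Answer: a=92 b=92 c=87

Derivation:
Step 1: declare b=92 at depth 0
Step 2: declare a=(read b)=92 at depth 0
Step 3: declare b=(read a)=92 at depth 0
Step 4: declare a=(read b)=92 at depth 0
Step 5: declare c=15 at depth 0
Step 6: declare c=10 at depth 0
Step 7: declare c=87 at depth 0
Visible at query point: a=92 b=92 c=87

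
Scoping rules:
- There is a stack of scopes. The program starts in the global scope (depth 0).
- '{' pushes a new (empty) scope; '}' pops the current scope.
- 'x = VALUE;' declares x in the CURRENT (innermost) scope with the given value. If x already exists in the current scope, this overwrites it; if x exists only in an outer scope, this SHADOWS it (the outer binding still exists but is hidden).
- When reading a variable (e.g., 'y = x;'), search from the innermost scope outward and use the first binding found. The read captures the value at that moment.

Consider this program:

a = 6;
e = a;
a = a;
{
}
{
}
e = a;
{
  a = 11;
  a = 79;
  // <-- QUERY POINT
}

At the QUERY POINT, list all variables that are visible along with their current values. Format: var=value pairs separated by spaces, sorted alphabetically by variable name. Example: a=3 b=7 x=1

Step 1: declare a=6 at depth 0
Step 2: declare e=(read a)=6 at depth 0
Step 3: declare a=(read a)=6 at depth 0
Step 4: enter scope (depth=1)
Step 5: exit scope (depth=0)
Step 6: enter scope (depth=1)
Step 7: exit scope (depth=0)
Step 8: declare e=(read a)=6 at depth 0
Step 9: enter scope (depth=1)
Step 10: declare a=11 at depth 1
Step 11: declare a=79 at depth 1
Visible at query point: a=79 e=6

Answer: a=79 e=6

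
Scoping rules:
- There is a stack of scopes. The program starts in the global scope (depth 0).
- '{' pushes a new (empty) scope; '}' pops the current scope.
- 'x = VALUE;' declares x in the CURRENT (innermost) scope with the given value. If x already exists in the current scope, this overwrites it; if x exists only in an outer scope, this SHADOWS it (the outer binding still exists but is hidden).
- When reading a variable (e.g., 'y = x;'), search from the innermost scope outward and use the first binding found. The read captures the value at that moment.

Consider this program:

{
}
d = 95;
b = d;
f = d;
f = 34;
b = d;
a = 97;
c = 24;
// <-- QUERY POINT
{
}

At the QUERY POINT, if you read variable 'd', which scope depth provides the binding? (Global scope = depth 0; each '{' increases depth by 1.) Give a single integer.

Answer: 0

Derivation:
Step 1: enter scope (depth=1)
Step 2: exit scope (depth=0)
Step 3: declare d=95 at depth 0
Step 4: declare b=(read d)=95 at depth 0
Step 5: declare f=(read d)=95 at depth 0
Step 6: declare f=34 at depth 0
Step 7: declare b=(read d)=95 at depth 0
Step 8: declare a=97 at depth 0
Step 9: declare c=24 at depth 0
Visible at query point: a=97 b=95 c=24 d=95 f=34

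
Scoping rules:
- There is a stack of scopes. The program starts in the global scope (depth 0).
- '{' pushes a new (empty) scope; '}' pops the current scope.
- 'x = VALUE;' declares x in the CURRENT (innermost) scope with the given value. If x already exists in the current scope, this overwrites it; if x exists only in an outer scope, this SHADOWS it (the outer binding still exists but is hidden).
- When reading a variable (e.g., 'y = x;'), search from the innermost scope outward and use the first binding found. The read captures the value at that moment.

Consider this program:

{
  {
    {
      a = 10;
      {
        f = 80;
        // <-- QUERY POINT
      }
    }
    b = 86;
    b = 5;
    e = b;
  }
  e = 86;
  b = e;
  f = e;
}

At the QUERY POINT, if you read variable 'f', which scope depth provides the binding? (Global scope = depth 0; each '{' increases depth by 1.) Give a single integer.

Step 1: enter scope (depth=1)
Step 2: enter scope (depth=2)
Step 3: enter scope (depth=3)
Step 4: declare a=10 at depth 3
Step 5: enter scope (depth=4)
Step 6: declare f=80 at depth 4
Visible at query point: a=10 f=80

Answer: 4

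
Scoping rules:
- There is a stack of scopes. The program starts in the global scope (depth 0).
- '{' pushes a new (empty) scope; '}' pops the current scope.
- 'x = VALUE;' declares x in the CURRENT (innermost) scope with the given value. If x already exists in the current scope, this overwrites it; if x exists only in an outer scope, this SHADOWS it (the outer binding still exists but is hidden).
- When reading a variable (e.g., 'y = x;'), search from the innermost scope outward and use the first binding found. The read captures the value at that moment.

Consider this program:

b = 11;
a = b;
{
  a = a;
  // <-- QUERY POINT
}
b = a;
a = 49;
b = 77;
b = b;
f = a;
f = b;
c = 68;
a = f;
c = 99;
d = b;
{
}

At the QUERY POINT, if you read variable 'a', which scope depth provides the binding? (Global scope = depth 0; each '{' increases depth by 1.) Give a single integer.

Step 1: declare b=11 at depth 0
Step 2: declare a=(read b)=11 at depth 0
Step 3: enter scope (depth=1)
Step 4: declare a=(read a)=11 at depth 1
Visible at query point: a=11 b=11

Answer: 1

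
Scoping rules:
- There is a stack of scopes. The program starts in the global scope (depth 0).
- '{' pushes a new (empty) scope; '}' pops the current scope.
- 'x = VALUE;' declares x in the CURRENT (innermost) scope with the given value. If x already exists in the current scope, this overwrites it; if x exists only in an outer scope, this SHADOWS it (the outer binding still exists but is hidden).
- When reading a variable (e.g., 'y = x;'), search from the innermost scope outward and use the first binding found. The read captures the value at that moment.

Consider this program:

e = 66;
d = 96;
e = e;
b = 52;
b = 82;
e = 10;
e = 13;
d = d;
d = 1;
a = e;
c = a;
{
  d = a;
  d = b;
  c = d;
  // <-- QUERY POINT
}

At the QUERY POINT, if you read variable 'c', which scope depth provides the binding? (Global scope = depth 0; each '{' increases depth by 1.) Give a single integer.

Step 1: declare e=66 at depth 0
Step 2: declare d=96 at depth 0
Step 3: declare e=(read e)=66 at depth 0
Step 4: declare b=52 at depth 0
Step 5: declare b=82 at depth 0
Step 6: declare e=10 at depth 0
Step 7: declare e=13 at depth 0
Step 8: declare d=(read d)=96 at depth 0
Step 9: declare d=1 at depth 0
Step 10: declare a=(read e)=13 at depth 0
Step 11: declare c=(read a)=13 at depth 0
Step 12: enter scope (depth=1)
Step 13: declare d=(read a)=13 at depth 1
Step 14: declare d=(read b)=82 at depth 1
Step 15: declare c=(read d)=82 at depth 1
Visible at query point: a=13 b=82 c=82 d=82 e=13

Answer: 1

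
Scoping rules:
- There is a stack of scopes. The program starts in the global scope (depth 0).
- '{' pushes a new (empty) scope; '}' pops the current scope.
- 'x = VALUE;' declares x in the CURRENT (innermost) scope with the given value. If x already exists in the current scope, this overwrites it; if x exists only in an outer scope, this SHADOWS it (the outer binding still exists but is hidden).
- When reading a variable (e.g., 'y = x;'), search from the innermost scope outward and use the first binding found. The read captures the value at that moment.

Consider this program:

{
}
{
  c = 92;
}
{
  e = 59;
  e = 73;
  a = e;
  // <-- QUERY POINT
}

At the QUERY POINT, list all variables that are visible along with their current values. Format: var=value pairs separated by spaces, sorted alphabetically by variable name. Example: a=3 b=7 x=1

Step 1: enter scope (depth=1)
Step 2: exit scope (depth=0)
Step 3: enter scope (depth=1)
Step 4: declare c=92 at depth 1
Step 5: exit scope (depth=0)
Step 6: enter scope (depth=1)
Step 7: declare e=59 at depth 1
Step 8: declare e=73 at depth 1
Step 9: declare a=(read e)=73 at depth 1
Visible at query point: a=73 e=73

Answer: a=73 e=73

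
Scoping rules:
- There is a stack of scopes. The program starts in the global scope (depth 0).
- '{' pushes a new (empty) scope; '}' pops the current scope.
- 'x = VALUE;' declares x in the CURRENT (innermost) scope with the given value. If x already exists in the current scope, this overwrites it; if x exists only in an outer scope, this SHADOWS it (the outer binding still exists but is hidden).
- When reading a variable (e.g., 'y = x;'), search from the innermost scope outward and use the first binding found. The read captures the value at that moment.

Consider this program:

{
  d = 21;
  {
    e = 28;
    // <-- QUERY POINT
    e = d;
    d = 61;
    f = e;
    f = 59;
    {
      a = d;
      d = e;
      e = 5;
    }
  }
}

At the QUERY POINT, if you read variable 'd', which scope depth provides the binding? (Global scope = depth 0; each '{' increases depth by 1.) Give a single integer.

Answer: 1

Derivation:
Step 1: enter scope (depth=1)
Step 2: declare d=21 at depth 1
Step 3: enter scope (depth=2)
Step 4: declare e=28 at depth 2
Visible at query point: d=21 e=28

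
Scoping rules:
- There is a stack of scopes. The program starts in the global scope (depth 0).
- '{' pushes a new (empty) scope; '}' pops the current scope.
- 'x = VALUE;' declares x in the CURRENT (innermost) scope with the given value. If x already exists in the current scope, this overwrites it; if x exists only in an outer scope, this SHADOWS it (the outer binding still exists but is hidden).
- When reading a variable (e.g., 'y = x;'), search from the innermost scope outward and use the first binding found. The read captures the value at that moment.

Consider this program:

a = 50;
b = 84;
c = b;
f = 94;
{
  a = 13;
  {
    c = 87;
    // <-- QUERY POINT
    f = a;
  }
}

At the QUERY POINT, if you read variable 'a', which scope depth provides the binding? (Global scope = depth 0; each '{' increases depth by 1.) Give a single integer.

Step 1: declare a=50 at depth 0
Step 2: declare b=84 at depth 0
Step 3: declare c=(read b)=84 at depth 0
Step 4: declare f=94 at depth 0
Step 5: enter scope (depth=1)
Step 6: declare a=13 at depth 1
Step 7: enter scope (depth=2)
Step 8: declare c=87 at depth 2
Visible at query point: a=13 b=84 c=87 f=94

Answer: 1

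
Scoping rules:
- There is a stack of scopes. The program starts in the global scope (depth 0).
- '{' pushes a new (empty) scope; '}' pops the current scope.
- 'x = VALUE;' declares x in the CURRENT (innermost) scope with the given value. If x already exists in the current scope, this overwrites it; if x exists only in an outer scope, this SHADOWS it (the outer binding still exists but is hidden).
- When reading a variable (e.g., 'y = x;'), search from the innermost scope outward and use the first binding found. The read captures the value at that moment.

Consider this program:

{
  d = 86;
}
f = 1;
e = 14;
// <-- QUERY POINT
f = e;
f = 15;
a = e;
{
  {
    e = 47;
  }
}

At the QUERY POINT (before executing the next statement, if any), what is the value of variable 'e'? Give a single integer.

Step 1: enter scope (depth=1)
Step 2: declare d=86 at depth 1
Step 3: exit scope (depth=0)
Step 4: declare f=1 at depth 0
Step 5: declare e=14 at depth 0
Visible at query point: e=14 f=1

Answer: 14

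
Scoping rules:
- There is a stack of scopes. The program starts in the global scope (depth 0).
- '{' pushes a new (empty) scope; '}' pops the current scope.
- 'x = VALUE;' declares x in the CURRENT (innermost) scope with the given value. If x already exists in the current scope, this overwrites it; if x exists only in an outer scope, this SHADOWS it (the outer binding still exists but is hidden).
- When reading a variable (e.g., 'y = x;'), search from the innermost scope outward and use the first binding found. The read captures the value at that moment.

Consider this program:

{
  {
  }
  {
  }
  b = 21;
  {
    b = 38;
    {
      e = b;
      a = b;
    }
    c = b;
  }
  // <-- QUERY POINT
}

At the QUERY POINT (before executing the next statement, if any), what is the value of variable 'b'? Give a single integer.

Answer: 21

Derivation:
Step 1: enter scope (depth=1)
Step 2: enter scope (depth=2)
Step 3: exit scope (depth=1)
Step 4: enter scope (depth=2)
Step 5: exit scope (depth=1)
Step 6: declare b=21 at depth 1
Step 7: enter scope (depth=2)
Step 8: declare b=38 at depth 2
Step 9: enter scope (depth=3)
Step 10: declare e=(read b)=38 at depth 3
Step 11: declare a=(read b)=38 at depth 3
Step 12: exit scope (depth=2)
Step 13: declare c=(read b)=38 at depth 2
Step 14: exit scope (depth=1)
Visible at query point: b=21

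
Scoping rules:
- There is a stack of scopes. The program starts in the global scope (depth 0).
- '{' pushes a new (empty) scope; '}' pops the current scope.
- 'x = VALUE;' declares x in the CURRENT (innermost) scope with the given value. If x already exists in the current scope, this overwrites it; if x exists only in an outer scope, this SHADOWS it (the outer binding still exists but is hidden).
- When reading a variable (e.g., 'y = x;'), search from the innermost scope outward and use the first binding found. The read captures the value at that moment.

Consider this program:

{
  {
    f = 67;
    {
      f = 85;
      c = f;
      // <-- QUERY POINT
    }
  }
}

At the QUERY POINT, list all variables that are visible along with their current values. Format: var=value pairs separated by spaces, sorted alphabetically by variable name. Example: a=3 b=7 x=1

Step 1: enter scope (depth=1)
Step 2: enter scope (depth=2)
Step 3: declare f=67 at depth 2
Step 4: enter scope (depth=3)
Step 5: declare f=85 at depth 3
Step 6: declare c=(read f)=85 at depth 3
Visible at query point: c=85 f=85

Answer: c=85 f=85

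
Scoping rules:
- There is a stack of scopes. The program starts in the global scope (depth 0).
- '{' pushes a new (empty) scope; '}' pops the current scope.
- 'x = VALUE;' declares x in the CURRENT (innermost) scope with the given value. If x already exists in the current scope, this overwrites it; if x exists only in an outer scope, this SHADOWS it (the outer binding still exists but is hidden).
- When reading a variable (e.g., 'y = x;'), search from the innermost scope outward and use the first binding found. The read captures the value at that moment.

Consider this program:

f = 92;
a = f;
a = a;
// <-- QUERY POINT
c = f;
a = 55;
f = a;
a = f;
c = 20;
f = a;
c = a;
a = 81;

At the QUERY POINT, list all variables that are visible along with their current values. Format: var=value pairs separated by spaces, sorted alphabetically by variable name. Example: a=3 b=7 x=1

Answer: a=92 f=92

Derivation:
Step 1: declare f=92 at depth 0
Step 2: declare a=(read f)=92 at depth 0
Step 3: declare a=(read a)=92 at depth 0
Visible at query point: a=92 f=92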